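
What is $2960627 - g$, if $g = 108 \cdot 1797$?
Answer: $2766551$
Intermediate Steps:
$g = 194076$
$2960627 - g = 2960627 - 194076 = 2766551$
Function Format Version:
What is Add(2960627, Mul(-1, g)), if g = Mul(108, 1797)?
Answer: 2766551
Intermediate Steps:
g = 194076
Add(2960627, Mul(-1, g)) = Add(2960627, Mul(-1, 194076)) = Add(2960627, -194076) = 2766551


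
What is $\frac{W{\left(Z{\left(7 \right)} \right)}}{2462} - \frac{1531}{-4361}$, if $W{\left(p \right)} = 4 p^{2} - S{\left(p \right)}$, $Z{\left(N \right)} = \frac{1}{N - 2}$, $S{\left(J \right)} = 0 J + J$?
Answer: $\frac{94228689}{268419550} \approx 0.35105$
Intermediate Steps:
$S{\left(J \right)} = J$ ($S{\left(J \right)} = 0 + J = J$)
$Z{\left(N \right)} = \frac{1}{-2 + N}$
$W{\left(p \right)} = - p + 4 p^{2}$ ($W{\left(p \right)} = 4 p^{2} - p = - p + 4 p^{2}$)
$\frac{W{\left(Z{\left(7 \right)} \right)}}{2462} - \frac{1531}{-4361} = \frac{\frac{1}{-2 + 7} \left(-1 + \frac{4}{-2 + 7}\right)}{2462} - \frac{1531}{-4361} = \frac{-1 + \frac{4}{5}}{5} \cdot \frac{1}{2462} - - \frac{1531}{4361} = \frac{-1 + 4 \cdot \frac{1}{5}}{5} \cdot \frac{1}{2462} + \frac{1531}{4361} = \frac{-1 + \frac{4}{5}}{5} \cdot \frac{1}{2462} + \frac{1531}{4361} = \frac{1}{5} \left(- \frac{1}{5}\right) \frac{1}{2462} + \frac{1531}{4361} = \left(- \frac{1}{25}\right) \frac{1}{2462} + \frac{1531}{4361} = - \frac{1}{61550} + \frac{1531}{4361} = \frac{94228689}{268419550}$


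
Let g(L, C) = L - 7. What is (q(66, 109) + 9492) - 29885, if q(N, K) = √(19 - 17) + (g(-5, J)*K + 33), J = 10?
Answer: -21668 + √2 ≈ -21667.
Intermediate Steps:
g(L, C) = -7 + L
q(N, K) = 33 + √2 - 12*K (q(N, K) = √(19 - 17) + ((-7 - 5)*K + 33) = √2 + (-12*K + 33) = √2 + (33 - 12*K) = 33 + √2 - 12*K)
(q(66, 109) + 9492) - 29885 = ((33 + √2 - 12*109) + 9492) - 29885 = ((33 + √2 - 1308) + 9492) - 29885 = ((-1275 + √2) + 9492) - 29885 = (8217 + √2) - 29885 = -21668 + √2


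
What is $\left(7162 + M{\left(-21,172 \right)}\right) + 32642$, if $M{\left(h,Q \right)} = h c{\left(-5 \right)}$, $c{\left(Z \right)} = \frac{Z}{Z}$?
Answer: $39783$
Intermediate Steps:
$c{\left(Z \right)} = 1$
$M{\left(h,Q \right)} = h$ ($M{\left(h,Q \right)} = h 1 = h$)
$\left(7162 + M{\left(-21,172 \right)}\right) + 32642 = \left(7162 - 21\right) + 32642 = 7141 + 32642 = 39783$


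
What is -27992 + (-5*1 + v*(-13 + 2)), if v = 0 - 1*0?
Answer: -27997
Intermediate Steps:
v = 0 (v = 0 + 0 = 0)
-27992 + (-5*1 + v*(-13 + 2)) = -27992 + (-5*1 + 0*(-13 + 2)) = -27992 + (-5 + 0*(-11)) = -27992 + (-5 + 0) = -27992 - 5 = -27997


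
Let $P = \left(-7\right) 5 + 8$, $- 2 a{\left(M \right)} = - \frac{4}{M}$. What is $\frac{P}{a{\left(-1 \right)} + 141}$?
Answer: $- \frac{27}{139} \approx -0.19424$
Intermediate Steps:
$a{\left(M \right)} = \frac{2}{M}$ ($a{\left(M \right)} = - \frac{\left(-4\right) \frac{1}{M}}{2} = \frac{2}{M}$)
$P = -27$ ($P = -35 + 8 = -27$)
$\frac{P}{a{\left(-1 \right)} + 141} = \frac{1}{\frac{2}{-1} + 141} \left(-27\right) = \frac{1}{2 \left(-1\right) + 141} \left(-27\right) = \frac{1}{-2 + 141} \left(-27\right) = \frac{1}{139} \left(-27\right) = - \frac{27}{139}$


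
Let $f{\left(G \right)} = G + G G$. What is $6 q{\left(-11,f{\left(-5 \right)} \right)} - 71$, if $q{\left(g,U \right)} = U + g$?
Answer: $-17$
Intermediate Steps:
$f{\left(G \right)} = G + G^{2}$
$6 q{\left(-11,f{\left(-5 \right)} \right)} - 71 = 6 \left(- 5 \left(1 - 5\right) - 11\right) - 71 = 6 \left(\left(-5\right) \left(-4\right) - 11\right) - 71 = 6 \left(20 - 11\right) - 71 = 6 \cdot 9 - 71 = 54 - 71 = -17$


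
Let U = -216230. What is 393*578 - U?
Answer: 443384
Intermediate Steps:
393*578 - U = 393*578 - 1*(-216230) = 227154 + 216230 = 443384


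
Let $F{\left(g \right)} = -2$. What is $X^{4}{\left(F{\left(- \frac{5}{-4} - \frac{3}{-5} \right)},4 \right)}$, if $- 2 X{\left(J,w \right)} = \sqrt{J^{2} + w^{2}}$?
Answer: $25$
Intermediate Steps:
$X{\left(J,w \right)} = - \frac{\sqrt{J^{2} + w^{2}}}{2}$
$X^{4}{\left(F{\left(- \frac{5}{-4} - \frac{3}{-5} \right)},4 \right)} = \left(- \frac{\sqrt{\left(-2\right)^{2} + 4^{2}}}{2}\right)^{4} = \left(- \frac{\sqrt{4 + 16}}{2}\right)^{4} = \left(- \frac{\sqrt{20}}{2}\right)^{4} = \left(- \frac{2 \sqrt{5}}{2}\right)^{4} = \left(- \sqrt{5}\right)^{4} = 25$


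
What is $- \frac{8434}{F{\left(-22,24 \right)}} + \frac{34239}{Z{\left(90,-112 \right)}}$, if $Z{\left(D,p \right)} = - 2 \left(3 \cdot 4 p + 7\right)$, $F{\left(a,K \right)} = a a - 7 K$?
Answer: $- \frac{1466624}{105623} \approx -13.885$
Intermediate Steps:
$F{\left(a,K \right)} = a^{2} - 7 K$
$Z{\left(D,p \right)} = -14 - 24 p$ ($Z{\left(D,p \right)} = - 2 \left(12 p + 7\right) = - 2 \left(7 + 12 p\right) = -14 - 24 p$)
$- \frac{8434}{F{\left(-22,24 \right)}} + \frac{34239}{Z{\left(90,-112 \right)}} = - \frac{8434}{\left(-22\right)^{2} - 168} + \frac{34239}{-14 - -2688} = - \frac{8434}{484 - 168} + \frac{34239}{-14 + 2688} = - \frac{8434}{316} + \frac{34239}{2674} = \left(-8434\right) \frac{1}{316} + 34239 \cdot \frac{1}{2674} = - \frac{4217}{158} + \frac{34239}{2674} = - \frac{1466624}{105623}$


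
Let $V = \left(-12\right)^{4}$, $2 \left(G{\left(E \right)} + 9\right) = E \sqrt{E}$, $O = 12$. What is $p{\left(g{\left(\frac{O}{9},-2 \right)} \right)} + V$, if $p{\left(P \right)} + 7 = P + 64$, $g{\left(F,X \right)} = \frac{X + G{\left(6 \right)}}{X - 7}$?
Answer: $\frac{187148}{9} - \frac{\sqrt{6}}{3} \approx 20793.0$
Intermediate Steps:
$G{\left(E \right)} = -9 + \frac{E^{\frac{3}{2}}}{2}$ ($G{\left(E \right)} = -9 + \frac{E \sqrt{E}}{2} = -9 + \frac{E^{\frac{3}{2}}}{2}$)
$V = 20736$
$g{\left(F,X \right)} = \frac{-9 + X + 3 \sqrt{6}}{-7 + X}$ ($g{\left(F,X \right)} = \frac{X - \left(9 - \frac{6^{\frac{3}{2}}}{2}\right)}{X - 7} = \frac{X - \left(9 - \frac{6 \sqrt{6}}{2}\right)}{-7 + X} = \frac{X - \left(9 - 3 \sqrt{6}\right)}{-7 + X} = \frac{-9 + X + 3 \sqrt{6}}{-7 + X}$)
$p{\left(P \right)} = 57 + P$ ($p{\left(P \right)} = -7 + \left(P + 64\right) = -7 + \left(64 + P\right) = 57 + P$)
$p{\left(g{\left(\frac{O}{9},-2 \right)} \right)} + V = \left(57 + \frac{-9 - 2 + 3 \sqrt{6}}{-7 - 2}\right) + 20736 = \left(57 + \frac{-11 + 3 \sqrt{6}}{-9}\right) + 20736 = \left(57 - \frac{-11 + 3 \sqrt{6}}{9}\right) + 20736 = \left(57 + \left(\frac{11}{9} - \frac{\sqrt{6}}{3}\right)\right) + 20736 = \left(\frac{524}{9} - \frac{\sqrt{6}}{3}\right) + 20736 = \frac{187148}{9} - \frac{\sqrt{6}}{3}$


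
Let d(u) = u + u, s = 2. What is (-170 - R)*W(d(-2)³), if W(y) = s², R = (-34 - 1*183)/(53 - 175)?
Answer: -41914/61 ≈ -687.12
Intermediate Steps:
d(u) = 2*u
R = 217/122 (R = (-34 - 183)/(-122) = -217*(-1/122) = 217/122 ≈ 1.7787)
W(y) = 4 (W(y) = 2² = 4)
(-170 - R)*W(d(-2)³) = (-170 - 1*217/122)*4 = (-170 - 217/122)*4 = -20957/122*4 = -41914/61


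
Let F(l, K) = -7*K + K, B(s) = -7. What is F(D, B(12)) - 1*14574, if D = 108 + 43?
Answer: -14532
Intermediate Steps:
D = 151
F(l, K) = -6*K
F(D, B(12)) - 1*14574 = -6*(-7) - 1*14574 = 42 - 14574 = -14532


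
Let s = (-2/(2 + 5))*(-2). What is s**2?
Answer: 16/49 ≈ 0.32653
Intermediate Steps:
s = 4/7 (s = (-2/7)*(-2) = ((1/7)*(-2))*(-2) = -2/7*(-2) = 4/7 ≈ 0.57143)
s**2 = (4/7)**2 = 16/49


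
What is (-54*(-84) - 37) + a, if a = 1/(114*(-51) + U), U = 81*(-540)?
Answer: 222943445/49554 ≈ 4499.0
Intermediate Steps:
U = -43740
a = -1/49554 (a = 1/(114*(-51) - 43740) = 1/(-5814 - 43740) = 1/(-49554) = -1/49554 ≈ -2.0180e-5)
(-54*(-84) - 37) + a = (-54*(-84) - 37) - 1/49554 = (4536 - 37) - 1/49554 = 4499 - 1/49554 = 222943445/49554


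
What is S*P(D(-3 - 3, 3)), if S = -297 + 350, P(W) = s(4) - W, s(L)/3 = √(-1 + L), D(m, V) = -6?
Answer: 318 + 159*√3 ≈ 593.40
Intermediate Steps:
s(L) = 3*√(-1 + L)
P(W) = -W + 3*√3 (P(W) = 3*√(-1 + 4) - W = 3*√3 - W = -W + 3*√3)
S = 53
S*P(D(-3 - 3, 3)) = 53*(-1*(-6) + 3*√3) = 53*(6 + 3*√3) = 318 + 159*√3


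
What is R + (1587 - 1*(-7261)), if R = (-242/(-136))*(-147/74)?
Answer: 44505349/5032 ≈ 8844.5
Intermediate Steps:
R = -17787/5032 (R = (-242*(-1/136))*(-147*1/74) = (121/68)*(-147/74) = -17787/5032 ≈ -3.5348)
R + (1587 - 1*(-7261)) = -17787/5032 + (1587 - 1*(-7261)) = -17787/5032 + (1587 + 7261) = -17787/5032 + 8848 = 44505349/5032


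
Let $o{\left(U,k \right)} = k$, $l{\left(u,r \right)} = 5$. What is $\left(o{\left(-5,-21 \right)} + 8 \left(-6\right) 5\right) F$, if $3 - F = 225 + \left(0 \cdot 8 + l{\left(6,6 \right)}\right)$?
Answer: $59247$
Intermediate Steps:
$F = -227$ ($F = 3 - \left(225 + \left(0 \cdot 8 + 5\right)\right) = 3 - \left(225 + \left(0 + 5\right)\right) = 3 - \left(225 + 5\right) = 3 - 230 = -227$)
$\left(o{\left(-5,-21 \right)} + 8 \left(-6\right) 5\right) F = \left(-21 + 8 \left(-6\right) 5\right) \left(-227\right) = \left(-21 - 240\right) \left(-227\right) = \left(-261\right) \left(-227\right) = 59247$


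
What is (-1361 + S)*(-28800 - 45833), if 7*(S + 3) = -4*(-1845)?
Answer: 161804344/7 ≈ 2.3115e+7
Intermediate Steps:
S = 7359/7 (S = -3 + (-4*(-1845))/7 = -3 + (⅐)*7380 = -3 + 7380/7 = 7359/7 ≈ 1051.3)
(-1361 + S)*(-28800 - 45833) = (-1361 + 7359/7)*(-28800 - 45833) = -2168/7*(-74633) = 161804344/7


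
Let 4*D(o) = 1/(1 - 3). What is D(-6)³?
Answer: -1/512 ≈ -0.0019531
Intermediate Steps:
D(o) = -⅛ (D(o) = 1/(4*(1 - 3)) = (¼)/(-2) = (¼)*(-½) = -⅛)
D(-6)³ = (-⅛)³ = -1/512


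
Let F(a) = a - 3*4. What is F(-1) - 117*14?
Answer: -1651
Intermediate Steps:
F(a) = -12 + a (F(a) = a - 12 = -12 + a)
F(-1) - 117*14 = (-12 - 1) - 117*14 = -13 - 1638 = -1651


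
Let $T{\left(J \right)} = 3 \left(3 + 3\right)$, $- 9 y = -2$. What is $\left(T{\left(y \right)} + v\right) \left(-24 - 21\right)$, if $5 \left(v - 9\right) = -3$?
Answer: $-1188$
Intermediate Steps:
$y = \frac{2}{9}$ ($y = \left(- \frac{1}{9}\right) \left(-2\right) = \frac{2}{9} \approx 0.22222$)
$v = \frac{42}{5}$ ($v = 9 + \frac{1}{5} \left(-3\right) = 9 - \frac{3}{5} = \frac{42}{5} \approx 8.4$)
$T{\left(J \right)} = 18$ ($T{\left(J \right)} = 3 \cdot 6 = 18$)
$\left(T{\left(y \right)} + v\right) \left(-24 - 21\right) = \left(18 + \frac{42}{5}\right) \left(-24 - 21\right) = \frac{132 \left(-24 - 21\right)}{5} = \frac{132}{5} \left(-45\right) = -1188$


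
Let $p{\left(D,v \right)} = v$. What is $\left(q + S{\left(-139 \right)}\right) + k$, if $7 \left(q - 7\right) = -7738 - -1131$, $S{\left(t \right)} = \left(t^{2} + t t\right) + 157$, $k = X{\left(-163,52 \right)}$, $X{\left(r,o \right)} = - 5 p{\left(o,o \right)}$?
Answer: $\frac{263215}{7} \approx 37602.0$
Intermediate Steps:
$X{\left(r,o \right)} = - 5 o$
$k = -260$ ($k = \left(-5\right) 52 = -260$)
$S{\left(t \right)} = 157 + 2 t^{2}$ ($S{\left(t \right)} = \left(t^{2} + t^{2}\right) + 157 = 2 t^{2} + 157 = 157 + 2 t^{2}$)
$q = - \frac{6558}{7}$ ($q = 7 + \frac{-7738 - -1131}{7} = 7 + \frac{-7738 + 1131}{7} = 7 + \frac{1}{7} \left(-6607\right) = 7 - \frac{6607}{7} = - \frac{6558}{7} \approx -936.86$)
$\left(q + S{\left(-139 \right)}\right) + k = \left(- \frac{6558}{7} + \left(157 + 2 \left(-139\right)^{2}\right)\right) - 260 = \left(- \frac{6558}{7} + \left(157 + 2 \cdot 19321\right)\right) - 260 = \left(- \frac{6558}{7} + \left(157 + 38642\right)\right) - 260 = \left(- \frac{6558}{7} + 38799\right) - 260 = \frac{265035}{7} - 260 = \frac{263215}{7}$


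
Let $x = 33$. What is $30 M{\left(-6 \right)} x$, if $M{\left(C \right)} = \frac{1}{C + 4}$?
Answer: $-495$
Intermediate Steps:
$M{\left(C \right)} = \frac{1}{4 + C}$
$30 M{\left(-6 \right)} x = \frac{30}{4 - 6} \cdot 33 = \frac{30}{-2} \cdot 33 = 30 \left(- \frac{1}{2}\right) 33 = \left(-15\right) 33 = -495$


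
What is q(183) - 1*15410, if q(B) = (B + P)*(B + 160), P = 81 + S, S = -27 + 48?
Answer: 82345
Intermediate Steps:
S = 21
P = 102 (P = 81 + 21 = 102)
q(B) = (102 + B)*(160 + B) (q(B) = (B + 102)*(B + 160) = (102 + B)*(160 + B))
q(183) - 1*15410 = (16320 + 183² + 262*183) - 1*15410 = (16320 + 33489 + 47946) - 15410 = 97755 - 15410 = 82345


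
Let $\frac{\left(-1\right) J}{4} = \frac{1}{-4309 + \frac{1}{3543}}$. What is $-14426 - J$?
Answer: $- \frac{110119334504}{7633393} \approx -14426.0$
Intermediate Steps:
$J = \frac{7086}{7633393}$ ($J = - \frac{4}{-4309 + \frac{1}{3543}} = - \frac{4}{- \frac{15266786}{3543}} = \left(-4\right) \left(- \frac{3543}{15266786}\right) = \frac{7086}{7633393} \approx 0.00092829$)
$-14426 - J = -14426 - \frac{7086}{7633393} = - \frac{110119334504}{7633393}$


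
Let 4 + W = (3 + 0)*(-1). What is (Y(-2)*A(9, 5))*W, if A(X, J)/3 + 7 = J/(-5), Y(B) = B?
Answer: -336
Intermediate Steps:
A(X, J) = -21 - 3*J/5 (A(X, J) = -21 + 3*(J/(-5)) = -21 + 3*(J*(-⅕)) = -21 + 3*(-J/5) = -21 - 3*J/5)
W = -7 (W = -4 + (3 + 0)*(-1) = -4 + 3*(-1) = -4 - 3 = -7)
(Y(-2)*A(9, 5))*W = -2*(-21 - ⅗*5)*(-7) = -2*(-21 - 3)*(-7) = -2*(-24)*(-7) = 48*(-7) = -336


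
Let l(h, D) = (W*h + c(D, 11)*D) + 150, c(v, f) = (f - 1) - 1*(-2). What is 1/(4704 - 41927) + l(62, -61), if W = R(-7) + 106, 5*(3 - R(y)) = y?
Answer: 1165601017/186115 ≈ 6262.8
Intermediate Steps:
R(y) = 3 - y/5
c(v, f) = 1 + f (c(v, f) = (-1 + f) + 2 = 1 + f)
W = 552/5 (W = (3 - ⅕*(-7)) + 106 = (3 + 7/5) + 106 = 22/5 + 106 = 552/5 ≈ 110.40)
l(h, D) = 150 + 12*D + 552*h/5 (l(h, D) = (552*h/5 + (1 + 11)*D) + 150 = (552*h/5 + 12*D) + 150 = (12*D + 552*h/5) + 150 = 150 + 12*D + 552*h/5)
1/(4704 - 41927) + l(62, -61) = 1/(4704 - 41927) + (150 + 12*(-61) + (552/5)*62) = 1/(-37223) + (150 - 732 + 34224/5) = -1/37223 + 31314/5 = 1165601017/186115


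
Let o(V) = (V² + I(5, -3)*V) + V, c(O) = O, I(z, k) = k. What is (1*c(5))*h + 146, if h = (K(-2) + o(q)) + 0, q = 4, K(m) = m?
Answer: 176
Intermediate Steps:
o(V) = V² - 2*V (o(V) = (V² - 3*V) + V = V² - 2*V)
h = 6 (h = (-2 + 4*(-2 + 4)) + 0 = (-2 + 4*2) + 0 = (-2 + 8) + 0 = 6 + 0 = 6)
(1*c(5))*h + 146 = (1*5)*6 + 146 = 5*6 + 146 = 30 + 146 = 176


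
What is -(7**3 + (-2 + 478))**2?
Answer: -670761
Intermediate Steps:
-(7**3 + (-2 + 478))**2 = -(343 + 476)**2 = -1*819**2 = -1*670761 = -670761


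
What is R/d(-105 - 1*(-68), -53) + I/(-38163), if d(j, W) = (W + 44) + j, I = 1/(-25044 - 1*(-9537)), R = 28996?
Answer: -8579824207195/13611253743 ≈ -630.35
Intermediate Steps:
I = -1/15507 (I = 1/(-25044 + 9537) = 1/(-15507) = -1/15507 ≈ -6.4487e-5)
d(j, W) = 44 + W + j (d(j, W) = (44 + W) + j = 44 + W + j)
R/d(-105 - 1*(-68), -53) + I/(-38163) = 28996/(44 - 53 + (-105 - 1*(-68))) - 1/15507/(-38163) = 28996/(44 - 53 + (-105 + 68)) - 1/15507*(-1/38163) = 28996/(44 - 53 - 37) + 1/591793641 = 28996/(-46) + 1/591793641 = 28996*(-1/46) + 1/591793641 = -14498/23 + 1/591793641 = -8579824207195/13611253743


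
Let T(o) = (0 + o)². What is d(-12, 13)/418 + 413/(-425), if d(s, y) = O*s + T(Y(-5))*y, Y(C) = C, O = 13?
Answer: -100809/177650 ≈ -0.56746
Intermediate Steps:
T(o) = o²
d(s, y) = 13*s + 25*y (d(s, y) = 13*s + (-5)²*y = 13*s + 25*y)
d(-12, 13)/418 + 413/(-425) = (13*(-12) + 25*13)/418 + 413/(-425) = (-156 + 325)*(1/418) + 413*(-1/425) = 169*(1/418) - 413/425 = 169/418 - 413/425 = -100809/177650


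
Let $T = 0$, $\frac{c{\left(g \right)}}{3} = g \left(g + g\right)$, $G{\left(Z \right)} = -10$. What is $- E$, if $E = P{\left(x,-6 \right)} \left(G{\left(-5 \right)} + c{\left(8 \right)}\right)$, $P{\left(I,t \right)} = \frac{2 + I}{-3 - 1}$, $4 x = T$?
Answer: $187$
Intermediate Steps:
$c{\left(g \right)} = 6 g^{2}$ ($c{\left(g \right)} = 3 g \left(g + g\right) = 3 g 2 g = 3 \cdot 2 g^{2} = 6 g^{2}$)
$x = 0$ ($x = \frac{1}{4} \cdot 0 = 0$)
$P{\left(I,t \right)} = - \frac{1}{2} - \frac{I}{4}$ ($P{\left(I,t \right)} = \frac{2 + I}{-4} = \left(2 + I\right) \left(- \frac{1}{4}\right) = - \frac{1}{2} - \frac{I}{4}$)
$E = -187$ ($E = \left(- \frac{1}{2} - 0\right) \left(-10 + 6 \cdot 8^{2}\right) = \left(- \frac{1}{2} + 0\right) \left(-10 + 6 \cdot 64\right) = - \frac{-10 + 384}{2} = \left(- \frac{1}{2}\right) 374 = -187$)
$- E = \left(-1\right) \left(-187\right) = 187$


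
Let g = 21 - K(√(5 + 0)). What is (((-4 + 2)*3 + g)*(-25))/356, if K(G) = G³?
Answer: -375/356 + 125*√5/356 ≈ -0.26823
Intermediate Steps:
g = 21 - 5*√5 (g = 21 - (√(5 + 0))³ = 21 - (√5)³ = 21 - 5*√5 ≈ 9.8197)
(((-4 + 2)*3 + g)*(-25))/356 = (((-4 + 2)*3 + (21 - 5*√5))*(-25))/356 = ((-2*3 + (21 - 5*√5))*(-25))*(1/356) = ((-6 + (21 - 5*√5))*(-25))*(1/356) = ((15 - 5*√5)*(-25))*(1/356) = (-375 + 125*√5)*(1/356) = -375/356 + 125*√5/356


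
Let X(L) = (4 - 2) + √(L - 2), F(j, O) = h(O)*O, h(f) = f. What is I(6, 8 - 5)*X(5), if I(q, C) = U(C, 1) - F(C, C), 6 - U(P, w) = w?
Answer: -8 - 4*√3 ≈ -14.928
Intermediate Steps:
U(P, w) = 6 - w
F(j, O) = O² (F(j, O) = O*O = O²)
I(q, C) = 5 - C² (I(q, C) = (6 - 1*1) - C² = (6 - 1) - C² = 5 - C²)
X(L) = 2 + √(-2 + L)
I(6, 8 - 5)*X(5) = (5 - (8 - 5)²)*(2 + √(-2 + 5)) = (5 - 1*3²)*(2 + √3) = (5 - 1*9)*(2 + √3) = (5 - 9)*(2 + √3) = -4*(2 + √3) = -8 - 4*√3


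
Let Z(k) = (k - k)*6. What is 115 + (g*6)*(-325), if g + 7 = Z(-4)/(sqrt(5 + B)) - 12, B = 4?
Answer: 37165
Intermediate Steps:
Z(k) = 0 (Z(k) = 0*6 = 0)
g = -19 (g = -7 + (0/(sqrt(5 + 4)) - 12) = -7 + (0/(sqrt(9)) - 12) = -7 + (0/3 - 12) = -7 + (0*(1/3) - 12) = -7 + (0 - 12) = -7 - 12 = -19)
115 + (g*6)*(-325) = 115 - 19*6*(-325) = 115 - 114*(-325) = 115 + 37050 = 37165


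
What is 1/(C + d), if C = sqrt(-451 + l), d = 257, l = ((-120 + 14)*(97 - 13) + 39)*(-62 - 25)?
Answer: -257/704755 + 2*sqrt(192701)/704755 ≈ 0.00088109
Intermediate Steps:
l = 771255 (l = (-106*84 + 39)*(-87) = (-8904 + 39)*(-87) = -8865*(-87) = 771255)
C = 2*sqrt(192701) (C = sqrt(-451 + 771255) = sqrt(770804) = 2*sqrt(192701) ≈ 877.95)
1/(C + d) = 1/(2*sqrt(192701) + 257) = 1/(257 + 2*sqrt(192701))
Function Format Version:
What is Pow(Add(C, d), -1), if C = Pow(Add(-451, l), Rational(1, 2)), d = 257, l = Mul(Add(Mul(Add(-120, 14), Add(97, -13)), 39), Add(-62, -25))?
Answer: Add(Rational(-257, 704755), Mul(Rational(2, 704755), Pow(192701, Rational(1, 2)))) ≈ 0.00088109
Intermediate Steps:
l = 771255 (l = Mul(Add(Mul(-106, 84), 39), -87) = Mul(Add(-8904, 39), -87) = Mul(-8865, -87) = 771255)
C = Mul(2, Pow(192701, Rational(1, 2))) (C = Pow(Add(-451, 771255), Rational(1, 2)) = Pow(770804, Rational(1, 2)) = Mul(2, Pow(192701, Rational(1, 2))) ≈ 877.95)
Pow(Add(C, d), -1) = Pow(Add(Mul(2, Pow(192701, Rational(1, 2))), 257), -1) = Pow(Add(257, Mul(2, Pow(192701, Rational(1, 2)))), -1)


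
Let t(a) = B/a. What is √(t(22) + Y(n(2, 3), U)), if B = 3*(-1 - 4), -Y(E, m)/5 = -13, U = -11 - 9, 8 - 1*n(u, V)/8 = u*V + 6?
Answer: √31130/22 ≈ 8.0199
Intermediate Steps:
n(u, V) = 16 - 8*V*u (n(u, V) = 64 - 8*(u*V + 6) = 64 - 8*(V*u + 6) = 64 - 8*(6 + V*u) = 64 + (-48 - 8*V*u) = 16 - 8*V*u)
U = -20
Y(E, m) = 65 (Y(E, m) = -5*(-13) = 65)
B = -15 (B = 3*(-5) = -15)
t(a) = -15/a
√(t(22) + Y(n(2, 3), U)) = √(-15/22 + 65) = √(1415/22) = √31130/22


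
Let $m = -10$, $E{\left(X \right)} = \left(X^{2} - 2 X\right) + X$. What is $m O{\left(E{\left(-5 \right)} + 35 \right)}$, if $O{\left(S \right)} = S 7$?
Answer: $-4550$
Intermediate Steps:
$E{\left(X \right)} = X^{2} - X$
$O{\left(S \right)} = 7 S$
$m O{\left(E{\left(-5 \right)} + 35 \right)} = - 10 \cdot 7 \left(- 5 \left(-1 - 5\right) + 35\right) = - 10 \cdot 7 \left(\left(-5\right) \left(-6\right) + 35\right) = - 10 \cdot 7 \left(30 + 35\right) = - 10 \cdot 7 \cdot 65 = \left(-10\right) 455 = -4550$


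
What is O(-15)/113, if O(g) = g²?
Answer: 225/113 ≈ 1.9911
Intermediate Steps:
O(-15)/113 = (-15)²/113 = 225*(1/113) = 225/113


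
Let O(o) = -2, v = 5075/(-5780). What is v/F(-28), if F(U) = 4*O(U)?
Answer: 1015/9248 ≈ 0.10975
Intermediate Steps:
v = -1015/1156 (v = 5075*(-1/5780) = -1015/1156 ≈ -0.87803)
F(U) = -8 (F(U) = 4*(-2) = -8)
v/F(-28) = -1015/1156/(-8) = -1015/1156*(-⅛) = 1015/9248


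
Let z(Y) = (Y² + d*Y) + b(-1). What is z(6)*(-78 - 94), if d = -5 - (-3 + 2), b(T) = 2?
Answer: -2408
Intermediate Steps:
d = -4 (d = -5 - 1*(-1) = -5 + 1 = -4)
z(Y) = 2 + Y² - 4*Y (z(Y) = (Y² - 4*Y) + 2 = 2 + Y² - 4*Y)
z(6)*(-78 - 94) = (2 + 6² - 4*6)*(-78 - 94) = (2 + 36 - 24)*(-172) = 14*(-172) = -2408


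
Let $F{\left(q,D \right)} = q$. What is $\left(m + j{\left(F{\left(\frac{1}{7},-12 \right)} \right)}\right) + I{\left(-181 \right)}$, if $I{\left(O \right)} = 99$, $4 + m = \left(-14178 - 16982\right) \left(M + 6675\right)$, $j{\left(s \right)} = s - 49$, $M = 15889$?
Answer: $- \frac{4921659357}{7} \approx -7.0309 \cdot 10^{8}$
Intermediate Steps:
$j{\left(s \right)} = -49 + s$
$m = -703094244$ ($m = -4 + \left(-14178 - 16982\right) \left(15889 + 6675\right) = -4 - 703094240 = -703094244$)
$\left(m + j{\left(F{\left(\frac{1}{7},-12 \right)} \right)}\right) + I{\left(-181 \right)} = \left(-703094244 - \left(49 - \frac{1}{7}\right)\right) + 99 = \left(-703094244 + \left(-49 + \frac{1}{7}\right)\right) + 99 = \left(-703094244 - \frac{342}{7}\right) + 99 = - \frac{4921660050}{7} + 99 = - \frac{4921659357}{7}$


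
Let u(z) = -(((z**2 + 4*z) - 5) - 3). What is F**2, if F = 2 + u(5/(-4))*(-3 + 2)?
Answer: 22801/256 ≈ 89.066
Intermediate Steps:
u(z) = 8 - z**2 - 4*z (u(z) = -((-5 + z**2 + 4*z) - 3) = -(-8 + z**2 + 4*z) = 8 - z**2 - 4*z)
F = -151/16 (F = 2 + (8 - (5/(-4))**2 - 20/(-4))*(-3 + 2) = 2 + (8 - (5*(-1/4))**2 - 20*(-1)/4)*(-1) = 2 + (8 - (-5/4)**2 - 4*(-5/4))*(-1) = 2 + (8 - 1*25/16 + 5)*(-1) = 2 + (8 - 25/16 + 5)*(-1) = 2 + (183/16)*(-1) = 2 - 183/16 = -151/16 ≈ -9.4375)
F**2 = (-151/16)**2 = 22801/256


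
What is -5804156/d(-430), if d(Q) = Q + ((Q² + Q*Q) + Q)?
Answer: -1451039/92235 ≈ -15.732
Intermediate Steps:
d(Q) = 2*Q + 2*Q² (d(Q) = Q + ((Q² + Q²) + Q) = Q + (2*Q² + Q) = Q + (Q + 2*Q²) = 2*Q + 2*Q²)
-5804156/d(-430) = -5804156*(-1/(860*(1 - 430))) = -5804156/(2*(-430)*(-429)) = -5804156/368940 = -5804156*1/368940 = -1451039/92235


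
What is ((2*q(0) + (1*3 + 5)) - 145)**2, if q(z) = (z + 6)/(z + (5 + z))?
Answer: 452929/25 ≈ 18117.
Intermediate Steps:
q(z) = (6 + z)/(5 + 2*z)
((2*q(0) + (1*3 + 5)) - 145)**2 = ((2*((6 + 0)/(5 + 2*0)) + (1*3 + 5)) - 145)**2 = ((2*(6/(5 + 0)) + (3 + 5)) - 145)**2 = ((2*(6/5) + 8) - 145)**2 = ((12/5 + 8) - 145)**2 = (52/5 - 145)**2 = (-673/5)**2 = 452929/25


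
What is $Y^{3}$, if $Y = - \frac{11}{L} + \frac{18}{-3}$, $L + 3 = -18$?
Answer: $- \frac{1520875}{9261} \approx -164.22$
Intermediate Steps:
$L = -21$ ($L = -3 - 18 = -21$)
$Y = - \frac{115}{21}$ ($Y = - \frac{11}{-21} + \frac{18}{-3} = \left(-11\right) \left(- \frac{1}{21}\right) + 18 \left(- \frac{1}{3}\right) = \frac{11}{21} - 6 = - \frac{115}{21} \approx -5.4762$)
$Y^{3} = \left(- \frac{115}{21}\right)^{3} = - \frac{1520875}{9261}$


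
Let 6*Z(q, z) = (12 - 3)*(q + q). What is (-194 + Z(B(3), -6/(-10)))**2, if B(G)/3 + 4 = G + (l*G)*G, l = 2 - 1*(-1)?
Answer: 1600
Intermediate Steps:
l = 3 (l = 2 + 1 = 3)
B(G) = -12 + 3*G + 9*G**2 (B(G) = -12 + 3*(G + (3*G)*G) = -12 + 3*(G + 3*G**2) = -12 + (3*G + 9*G**2) = -12 + 3*G + 9*G**2)
Z(q, z) = 3*q (Z(q, z) = ((12 - 3)*(q + q))/6 = (9*(2*q))/6 = (18*q)/6 = 3*q)
(-194 + Z(B(3), -6/(-10)))**2 = (-194 + 3*(-12 + 3*3 + 9*3**2))**2 = (-194 + 3*(-12 + 9 + 9*9))**2 = (-194 + 3*(-12 + 9 + 81))**2 = (-194 + 3*78)**2 = (-194 + 234)**2 = 40**2 = 1600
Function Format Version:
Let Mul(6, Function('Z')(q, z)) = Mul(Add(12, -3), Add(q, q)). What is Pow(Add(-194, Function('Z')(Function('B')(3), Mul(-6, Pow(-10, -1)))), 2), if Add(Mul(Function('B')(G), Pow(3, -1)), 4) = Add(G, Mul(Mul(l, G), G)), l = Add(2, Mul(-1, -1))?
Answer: 1600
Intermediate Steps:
l = 3 (l = Add(2, 1) = 3)
Function('B')(G) = Add(-12, Mul(3, G), Mul(9, Pow(G, 2))) (Function('B')(G) = Add(-12, Mul(3, Add(G, Mul(Mul(3, G), G)))) = Add(-12, Mul(3, Add(G, Mul(3, Pow(G, 2))))) = Add(-12, Add(Mul(3, G), Mul(9, Pow(G, 2)))) = Add(-12, Mul(3, G), Mul(9, Pow(G, 2))))
Function('Z')(q, z) = Mul(3, q) (Function('Z')(q, z) = Mul(Rational(1, 6), Mul(Add(12, -3), Add(q, q))) = Mul(Rational(1, 6), Mul(9, Mul(2, q))) = Mul(Rational(1, 6), Mul(18, q)) = Mul(3, q))
Pow(Add(-194, Function('Z')(Function('B')(3), Mul(-6, Pow(-10, -1)))), 2) = Pow(Add(-194, Mul(3, Add(-12, Mul(3, 3), Mul(9, Pow(3, 2))))), 2) = Pow(Add(-194, Mul(3, Add(-12, 9, Mul(9, 9)))), 2) = Pow(Add(-194, Mul(3, Add(-12, 9, 81))), 2) = Pow(Add(-194, Mul(3, 78)), 2) = Pow(Add(-194, 234), 2) = Pow(40, 2) = 1600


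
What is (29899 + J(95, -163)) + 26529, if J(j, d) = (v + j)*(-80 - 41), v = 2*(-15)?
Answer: 48563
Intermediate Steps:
v = -30
J(j, d) = 3630 - 121*j (J(j, d) = (-30 + j)*(-80 - 41) = (-30 + j)*(-121) = 3630 - 121*j)
(29899 + J(95, -163)) + 26529 = (29899 + (3630 - 121*95)) + 26529 = (29899 + (3630 - 11495)) + 26529 = (29899 - 7865) + 26529 = 22034 + 26529 = 48563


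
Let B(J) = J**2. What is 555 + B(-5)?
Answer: 580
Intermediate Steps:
555 + B(-5) = 555 + (-5)**2 = 555 + 25 = 580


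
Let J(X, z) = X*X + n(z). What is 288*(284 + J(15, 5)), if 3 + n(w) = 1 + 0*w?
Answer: 146016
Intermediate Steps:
n(w) = -2 (n(w) = -3 + (1 + 0*w) = -3 + (1 + 0) = -3 + 1 = -2)
J(X, z) = -2 + X**2 (J(X, z) = X*X - 2 = X**2 - 2 = -2 + X**2)
288*(284 + J(15, 5)) = 288*(284 + (-2 + 15**2)) = 288*(284 + (-2 + 225)) = 288*(284 + 223) = 288*507 = 146016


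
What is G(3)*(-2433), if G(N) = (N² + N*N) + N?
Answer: -51093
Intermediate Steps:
G(N) = N + 2*N² (G(N) = (N² + N²) + N = 2*N² + N = N + 2*N²)
G(3)*(-2433) = (3*(1 + 2*3))*(-2433) = (3*(1 + 6))*(-2433) = (3*7)*(-2433) = 21*(-2433) = -51093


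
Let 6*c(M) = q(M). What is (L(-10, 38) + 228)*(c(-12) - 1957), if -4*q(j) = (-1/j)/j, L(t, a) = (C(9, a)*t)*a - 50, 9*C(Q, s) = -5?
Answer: -11842697641/15552 ≈ -7.6149e+5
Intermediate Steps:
C(Q, s) = -5/9 (C(Q, s) = (⅑)*(-5) = -5/9)
L(t, a) = -50 - 5*a*t/9 (L(t, a) = (-5*t/9)*a - 50 = -5*a*t/9 - 50 = -50 - 5*a*t/9)
q(j) = 1/(4*j²) (q(j) = -(-1/j)/(4*j) = -(-1)/(4*j²) = 1/(4*j²))
c(M) = 1/(24*M²) (c(M) = (1/(4*M²))/6 = 1/(24*M²))
(L(-10, 38) + 228)*(c(-12) - 1957) = ((-50 - 5/9*38*(-10)) + 228)*((1/24)/(-12)² - 1957) = ((-50 + 1900/9) + 228)*((1/24)*(1/144) - 1957) = (1450/9 + 228)*(1/3456 - 1957) = (3502/9)*(-6763391/3456) = -11842697641/15552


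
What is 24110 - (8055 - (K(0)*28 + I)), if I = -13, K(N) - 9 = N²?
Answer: 16294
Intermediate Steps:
K(N) = 9 + N²
24110 - (8055 - (K(0)*28 + I)) = 24110 - (8055 - ((9 + 0²)*28 - 13)) = 24110 - (8055 - ((9 + 0)*28 - 13)) = 24110 - (8055 - (9*28 - 13)) = 24110 - (8055 - (252 - 13)) = 24110 - (8055 - 1*239) = 24110 - (8055 - 239) = 24110 - 1*7816 = 24110 - 7816 = 16294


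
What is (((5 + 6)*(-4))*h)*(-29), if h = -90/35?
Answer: -22968/7 ≈ -3281.1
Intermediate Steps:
h = -18/7 (h = -90*1/35 = -18/7 ≈ -2.5714)
(((5 + 6)*(-4))*h)*(-29) = (((5 + 6)*(-4))*(-18/7))*(-29) = ((11*(-4))*(-18/7))*(-29) = -44*(-18/7)*(-29) = (792/7)*(-29) = -22968/7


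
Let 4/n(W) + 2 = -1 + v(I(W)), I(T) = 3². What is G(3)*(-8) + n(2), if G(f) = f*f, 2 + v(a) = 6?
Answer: -68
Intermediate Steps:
I(T) = 9
v(a) = 4 (v(a) = -2 + 6 = 4)
n(W) = 4 (n(W) = 4/(-2 + (-1 + 4)) = 4/(-2 + 3) = 4/1 = 4*1 = 4)
G(f) = f²
G(3)*(-8) + n(2) = 3²*(-8) + 4 = 9*(-8) + 4 = -72 + 4 = -68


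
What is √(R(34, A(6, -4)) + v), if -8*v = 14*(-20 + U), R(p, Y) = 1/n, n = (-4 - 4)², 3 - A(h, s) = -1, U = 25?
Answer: I*√559/8 ≈ 2.9554*I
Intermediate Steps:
A(h, s) = 4 (A(h, s) = 3 - 1*(-1) = 3 + 1 = 4)
n = 64 (n = (-8)² = 64)
R(p, Y) = 1/64
v = -35/4 (v = -7*(-20 + 25)/4 = -7*5/4 = -⅛*70 = -35/4 ≈ -8.7500)
√(R(34, A(6, -4)) + v) = √(1/64 - 35/4) = √(-559/64) = I*√559/8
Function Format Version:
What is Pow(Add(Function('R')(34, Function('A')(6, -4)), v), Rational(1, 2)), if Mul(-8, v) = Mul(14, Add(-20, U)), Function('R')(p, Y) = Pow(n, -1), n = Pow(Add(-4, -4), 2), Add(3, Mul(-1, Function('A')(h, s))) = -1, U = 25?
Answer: Mul(Rational(1, 8), I, Pow(559, Rational(1, 2))) ≈ Mul(2.9554, I)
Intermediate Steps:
Function('A')(h, s) = 4 (Function('A')(h, s) = Add(3, Mul(-1, -1)) = Add(3, 1) = 4)
n = 64 (n = Pow(-8, 2) = 64)
Function('R')(p, Y) = Rational(1, 64) (Function('R')(p, Y) = Pow(64, -1) = Rational(1, 64))
v = Rational(-35, 4) (v = Mul(Rational(-1, 8), Mul(14, Add(-20, 25))) = Mul(Rational(-1, 8), Mul(14, 5)) = Mul(Rational(-1, 8), 70) = Rational(-35, 4) ≈ -8.7500)
Pow(Add(Function('R')(34, Function('A')(6, -4)), v), Rational(1, 2)) = Pow(Add(Rational(1, 64), Rational(-35, 4)), Rational(1, 2)) = Pow(Rational(-559, 64), Rational(1, 2)) = Mul(Rational(1, 8), I, Pow(559, Rational(1, 2)))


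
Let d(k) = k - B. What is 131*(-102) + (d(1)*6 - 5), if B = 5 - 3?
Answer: -13373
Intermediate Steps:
B = 2
d(k) = -2 + k (d(k) = k - 1*2 = k - 2 = -2 + k)
131*(-102) + (d(1)*6 - 5) = 131*(-102) + ((-2 + 1)*6 - 5) = -13362 + (-1*6 - 5) = -13362 + (-6 - 5) = -13362 - 11 = -13373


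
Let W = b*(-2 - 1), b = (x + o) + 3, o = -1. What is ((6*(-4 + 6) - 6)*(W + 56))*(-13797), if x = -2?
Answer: -4635792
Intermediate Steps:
b = 0 (b = (-2 - 1) + 3 = -3 + 3 = 0)
W = 0 (W = 0*(-2 - 1) = 0*(-3) = 0)
((6*(-4 + 6) - 6)*(W + 56))*(-13797) = ((6*(-4 + 6) - 6)*(0 + 56))*(-13797) = ((6*2 - 6)*56)*(-13797) = ((12 - 6)*56)*(-13797) = (6*56)*(-13797) = 336*(-13797) = -4635792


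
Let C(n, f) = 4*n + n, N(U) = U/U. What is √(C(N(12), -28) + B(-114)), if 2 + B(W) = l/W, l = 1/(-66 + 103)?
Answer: √53370354/4218 ≈ 1.7320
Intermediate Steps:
N(U) = 1
l = 1/37 ≈ 0.027027
B(W) = -2 + 1/(37*W)
C(n, f) = 5*n
√(C(N(12), -28) + B(-114)) = √(5*1 + (-2 + (1/37)/(-114))) = √(5 + (-2 + (1/37)*(-1/114))) = √(5 + (-2 - 1/4218)) = √(5 - 8437/4218) = √(12653/4218) = √53370354/4218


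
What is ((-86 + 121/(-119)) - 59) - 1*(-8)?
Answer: -16424/119 ≈ -138.02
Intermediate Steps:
((-86 + 121/(-119)) - 59) - 1*(-8) = ((-86 + 121*(-1/119)) - 59) + 8 = ((-86 - 121/119) - 59) + 8 = (-10355/119 - 59) + 8 = -17376/119 + 8 = -16424/119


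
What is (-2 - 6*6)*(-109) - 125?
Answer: 4017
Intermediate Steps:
(-2 - 6*6)*(-109) - 125 = (-2 - 36)*(-109) - 125 = -38*(-109) - 125 = 4142 - 125 = 4017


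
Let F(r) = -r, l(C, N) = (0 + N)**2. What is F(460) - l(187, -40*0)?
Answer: -460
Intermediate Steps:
l(C, N) = N**2
F(460) - l(187, -40*0) = -1*460 - (-40*0)**2 = -460 - 1*0**2 = -460 - 1*0 = -460 + 0 = -460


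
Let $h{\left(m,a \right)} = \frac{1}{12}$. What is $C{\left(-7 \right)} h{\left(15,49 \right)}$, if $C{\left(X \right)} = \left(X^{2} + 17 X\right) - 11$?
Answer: $- \frac{27}{4} \approx -6.75$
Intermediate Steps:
$h{\left(m,a \right)} = \frac{1}{12}$
$C{\left(X \right)} = -11 + X^{2} + 17 X$
$C{\left(-7 \right)} h{\left(15,49 \right)} = \left(-11 + \left(-7\right)^{2} + 17 \left(-7\right)\right) \frac{1}{12} = \left(-11 + 49 - 119\right) \frac{1}{12} = \left(-81\right) \frac{1}{12} = - \frac{27}{4}$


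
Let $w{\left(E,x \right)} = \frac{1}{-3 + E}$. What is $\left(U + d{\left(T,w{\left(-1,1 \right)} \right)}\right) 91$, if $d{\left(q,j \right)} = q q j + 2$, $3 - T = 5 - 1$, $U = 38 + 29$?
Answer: $\frac{25025}{4} \approx 6256.3$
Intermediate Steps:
$U = 67$
$T = -1$ ($T = 3 - \left(5 - 1\right) = 3 - 4 = -1$)
$d{\left(q,j \right)} = 2 + j q^{2}$ ($d{\left(q,j \right)} = q^{2} j + 2 = j q^{2} + 2 = 2 + j q^{2}$)
$\left(U + d{\left(T,w{\left(-1,1 \right)} \right)}\right) 91 = \left(67 + \left(2 + \frac{\left(-1\right)^{2}}{-3 - 1}\right)\right) 91 = \left(67 + \left(2 + \frac{1}{-4} \cdot 1\right)\right) 91 = \left(67 + \left(2 - \frac{1}{4}\right)\right) 91 = \left(67 + \frac{7}{4}\right) 91 = \frac{275}{4} \cdot 91 = \frac{25025}{4}$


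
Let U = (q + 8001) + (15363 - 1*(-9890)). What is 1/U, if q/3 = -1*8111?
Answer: 1/8921 ≈ 0.00011210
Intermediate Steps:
q = -24333 (q = 3*(-1*8111) = 3*(-8111) = -24333)
U = 8921 (U = (-24333 + 8001) + (15363 - 1*(-9890)) = -16332 + (15363 + 9890) = -16332 + 25253 = 8921)
1/U = 1/8921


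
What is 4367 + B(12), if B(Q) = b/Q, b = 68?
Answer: 13118/3 ≈ 4372.7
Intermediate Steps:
B(Q) = 68/Q
4367 + B(12) = 4367 + 68/12 = 4367 + 68*(1/12) = 4367 + 17/3 = 13118/3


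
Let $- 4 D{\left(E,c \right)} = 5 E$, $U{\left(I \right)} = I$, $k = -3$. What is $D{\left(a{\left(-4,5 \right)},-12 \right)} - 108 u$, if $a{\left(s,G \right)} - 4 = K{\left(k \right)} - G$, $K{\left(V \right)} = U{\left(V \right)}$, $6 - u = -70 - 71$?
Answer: $-15871$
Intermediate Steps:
$u = 147$ ($u = 6 - \left(-70 - 71\right) = 6 - -141 = 6 + 141 = 147$)
$K{\left(V \right)} = V$
$a{\left(s,G \right)} = 1 - G$ ($a{\left(s,G \right)} = 4 - \left(3 + G\right) = 1 - G$)
$D{\left(E,c \right)} = - \frac{5 E}{4}$
$D{\left(a{\left(-4,5 \right)},-12 \right)} - 108 u = - \frac{5 \left(1 - 5\right)}{4} - 15876 = \left(- \frac{5}{4}\right) \left(-4\right) - 15876 = 5 - 15876 = -15871$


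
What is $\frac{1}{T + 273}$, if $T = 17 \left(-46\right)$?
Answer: $- \frac{1}{509} \approx -0.0019646$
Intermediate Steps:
$T = -782$
$\frac{1}{T + 273} = \frac{1}{-782 + 273} = \frac{1}{-509} = - \frac{1}{509}$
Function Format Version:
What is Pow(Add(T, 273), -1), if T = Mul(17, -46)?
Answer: Rational(-1, 509) ≈ -0.0019646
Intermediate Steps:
T = -782
Pow(Add(T, 273), -1) = Pow(Add(-782, 273), -1) = Pow(-509, -1) = Rational(-1, 509)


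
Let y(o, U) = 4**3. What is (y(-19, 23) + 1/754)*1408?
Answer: 33972928/377 ≈ 90114.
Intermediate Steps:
y(o, U) = 64
(y(-19, 23) + 1/754)*1408 = (64 + 1/754)*1408 = (48257/754)*1408 = 33972928/377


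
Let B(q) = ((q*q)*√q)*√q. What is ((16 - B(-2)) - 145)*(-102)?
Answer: 12342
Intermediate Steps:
B(q) = q³ (B(q) = (q²*√q)*√q = q^(5/2)*√q = q³)
((16 - B(-2)) - 145)*(-102) = ((16 - 1*(-2)³) - 145)*(-102) = ((16 - 1*(-8)) - 145)*(-102) = ((16 + 8) - 145)*(-102) = (24 - 145)*(-102) = -121*(-102) = 12342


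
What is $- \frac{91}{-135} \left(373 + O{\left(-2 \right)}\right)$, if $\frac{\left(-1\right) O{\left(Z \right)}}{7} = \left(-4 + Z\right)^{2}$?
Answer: $\frac{11011}{135} \approx 81.563$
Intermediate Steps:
$O{\left(Z \right)} = - 7 \left(-4 + Z\right)^{2}$
$- \frac{91}{-135} \left(373 + O{\left(-2 \right)}\right) = - \frac{91}{-135} \left(373 - 7 \left(-4 - 2\right)^{2}\right) = \left(-91\right) \left(- \frac{1}{135}\right) \left(373 - 7 \left(-6\right)^{2}\right) = \frac{91 \left(373 - 252\right)}{135} = \frac{91}{135} \cdot 121 = \frac{11011}{135}$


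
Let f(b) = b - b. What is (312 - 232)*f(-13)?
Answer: 0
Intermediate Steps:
f(b) = 0
(312 - 232)*f(-13) = (312 - 232)*0 = 80*0 = 0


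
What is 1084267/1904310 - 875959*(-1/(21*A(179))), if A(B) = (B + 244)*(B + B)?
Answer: 6767447288/8010480015 ≈ 0.84482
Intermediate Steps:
A(B) = 2*B*(244 + B) (A(B) = (244 + B)*(2*B) = 2*B*(244 + B))
1084267/1904310 - 875959*(-1/(21*A(179))) = 1084267/1904310 - 875959*(-1/(7518*(244 + 179))) = 1084267*(1/1904310) - 875959/((-42*179*423)) = 1084267/1904310 - 875959/((-21*151434)) = 1084267/1904310 - 875959/(-3180114) = 1084267/1904310 - 875959*(-1/3180114) = 1084267/1904310 + 125137/454302 = 6767447288/8010480015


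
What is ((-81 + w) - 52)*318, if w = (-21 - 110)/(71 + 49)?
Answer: -852823/20 ≈ -42641.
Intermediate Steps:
w = -131/120 ≈ -1.0917
((-81 + w) - 52)*318 = ((-81 - 131/120) - 52)*318 = (-9851/120 - 52)*318 = -16091/120*318 = -852823/20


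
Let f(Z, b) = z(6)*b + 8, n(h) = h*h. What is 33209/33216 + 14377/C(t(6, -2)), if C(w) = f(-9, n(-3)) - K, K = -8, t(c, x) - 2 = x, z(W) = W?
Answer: 239935531/1162560 ≈ 206.39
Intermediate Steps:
n(h) = h**2
t(c, x) = 2 + x
f(Z, b) = 8 + 6*b (f(Z, b) = 6*b + 8 = 8 + 6*b)
C(w) = 70 (C(w) = (8 + 6*(-3)**2) - 1*(-8) = (8 + 6*9) + 8 = (8 + 54) + 8 = 62 + 8 = 70)
33209/33216 + 14377/C(t(6, -2)) = 33209/33216 + 14377/70 = 239935531/1162560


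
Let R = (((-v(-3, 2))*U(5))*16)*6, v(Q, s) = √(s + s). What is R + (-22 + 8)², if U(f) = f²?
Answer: -4604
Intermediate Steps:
v(Q, s) = √2*√s (v(Q, s) = √(2*s) = √2*√s)
R = -4800 (R = ((-√2*√2*5²)*16)*6 = ((-1*2*25)*16)*6 = (-2*25*16)*6 = -50*16*6 = -800*6 = -4800)
R + (-22 + 8)² = -4800 + (-22 + 8)² = -4800 + (-14)² = -4800 + 196 = -4604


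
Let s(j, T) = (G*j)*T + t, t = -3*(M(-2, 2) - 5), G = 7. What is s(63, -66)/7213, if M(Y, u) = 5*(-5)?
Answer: -29016/7213 ≈ -4.0227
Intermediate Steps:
M(Y, u) = -25
t = 90 (t = -3*(-25 - 5) = -3*(-30) = 90)
s(j, T) = 90 + 7*T*j (s(j, T) = (7*j)*T + 90 = 7*T*j + 90 = 90 + 7*T*j)
s(63, -66)/7213 = (90 + 7*(-66)*63)/7213 = (90 - 29106)*(1/7213) = -29016*1/7213 = -29016/7213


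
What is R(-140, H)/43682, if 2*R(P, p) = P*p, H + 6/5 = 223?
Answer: -7763/21841 ≈ -0.35543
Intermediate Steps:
H = 1109/5 (H = -6/5 + 223 = 1109/5 ≈ 221.80)
R(P, p) = P*p/2 (R(P, p) = (P*p)/2 = P*p/2)
R(-140, H)/43682 = ((1/2)*(-140)*(1109/5))/43682 = -15526*1/43682 = -7763/21841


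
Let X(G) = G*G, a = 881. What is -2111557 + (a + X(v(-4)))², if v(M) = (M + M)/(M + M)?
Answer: -1333633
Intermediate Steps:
v(M) = 1 (v(M) = (2*M)/((2*M)) = (2*M)*(1/(2*M)) = 1)
X(G) = G²
-2111557 + (a + X(v(-4)))² = -2111557 + (881 + 1²)² = -2111557 + (881 + 1)² = -2111557 + 882² = -2111557 + 777924 = -1333633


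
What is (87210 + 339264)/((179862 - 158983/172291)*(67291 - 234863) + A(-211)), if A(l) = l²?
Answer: -73477631934/5192788011344737 ≈ -1.4150e-5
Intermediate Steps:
(87210 + 339264)/((179862 - 158983/172291)*(67291 - 234863) + A(-211)) = (87210 + 339264)/((179862 - 158983/172291)*(67291 - 234863) + (-211)²) = 426474/((179862 - 158983*1/172291)*(-167572) + 44521) = 426474/((179862 - 158983/172291)*(-167572) + 44521) = 426474/((30988444859/172291)*(-167572) + 44521) = 426474/(-5192795681912348/172291 + 44521) = 426474/(-5192788011344737/172291) = 426474*(-172291/5192788011344737) = -73477631934/5192788011344737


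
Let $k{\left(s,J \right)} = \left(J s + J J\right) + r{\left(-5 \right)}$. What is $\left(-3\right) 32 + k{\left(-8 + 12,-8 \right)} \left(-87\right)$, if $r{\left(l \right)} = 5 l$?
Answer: $-705$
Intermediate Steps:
$k{\left(s,J \right)} = -25 + J^{2} + J s$ ($k{\left(s,J \right)} = \left(J s + J J\right) + 5 \left(-5\right) = \left(J s + J^{2}\right) - 25 = \left(J^{2} + J s\right) - 25 = -25 + J^{2} + J s$)
$\left(-3\right) 32 + k{\left(-8 + 12,-8 \right)} \left(-87\right) = \left(-3\right) 32 + \left(-25 + \left(-8\right)^{2} - 8 \left(-8 + 12\right)\right) \left(-87\right) = -96 + \left(-25 + 64 - 32\right) \left(-87\right) = -96 + 7 \left(-87\right) = -96 - 609 = -705$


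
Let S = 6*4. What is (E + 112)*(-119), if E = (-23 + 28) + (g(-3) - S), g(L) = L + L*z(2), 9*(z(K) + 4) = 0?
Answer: -12138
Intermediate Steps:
z(K) = -4 (z(K) = -4 + (1/9)*0 = -4 + 0 = -4)
S = 24
g(L) = -3*L (g(L) = L + L*(-4) = L - 4*L = -3*L)
E = -10 (E = (-23 + 28) + (-3*(-3) - 1*24) = 5 + (9 - 24) = 5 - 15 = -10)
(E + 112)*(-119) = (-10 + 112)*(-119) = 102*(-119) = -12138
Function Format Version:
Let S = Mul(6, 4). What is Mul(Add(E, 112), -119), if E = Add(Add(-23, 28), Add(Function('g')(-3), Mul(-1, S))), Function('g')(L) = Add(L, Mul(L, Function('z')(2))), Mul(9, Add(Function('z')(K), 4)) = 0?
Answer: -12138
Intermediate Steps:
Function('z')(K) = -4 (Function('z')(K) = Add(-4, Mul(Rational(1, 9), 0)) = Add(-4, 0) = -4)
S = 24
Function('g')(L) = Mul(-3, L) (Function('g')(L) = Add(L, Mul(L, -4)) = Add(L, Mul(-4, L)) = Mul(-3, L))
E = -10 (E = Add(Add(-23, 28), Add(Mul(-3, -3), Mul(-1, 24))) = Add(5, Add(9, -24)) = Add(5, -15) = -10)
Mul(Add(E, 112), -119) = Mul(Add(-10, 112), -119) = Mul(102, -119) = -12138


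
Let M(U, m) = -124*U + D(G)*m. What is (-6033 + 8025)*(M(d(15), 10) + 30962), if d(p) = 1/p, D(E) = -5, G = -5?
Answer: 307801184/5 ≈ 6.1560e+7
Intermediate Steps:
M(U, m) = -124*U - 5*m
(-6033 + 8025)*(M(d(15), 10) + 30962) = (-6033 + 8025)*((-124/15 - 5*10) + 30962) = 1992*((-124*1/15 - 50) + 30962) = 1992*((-124/15 - 50) + 30962) = 1992*(-874/15 + 30962) = 1992*(463556/15) = 307801184/5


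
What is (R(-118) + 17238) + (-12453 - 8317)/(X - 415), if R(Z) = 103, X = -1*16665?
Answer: 29620505/1708 ≈ 17342.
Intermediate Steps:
X = -16665
(R(-118) + 17238) + (-12453 - 8317)/(X - 415) = (103 + 17238) + (-12453 - 8317)/(-16665 - 415) = 17341 - 20770/(-17080) = 17341 - 20770*(-1/17080) = 17341 + 2077/1708 = 29620505/1708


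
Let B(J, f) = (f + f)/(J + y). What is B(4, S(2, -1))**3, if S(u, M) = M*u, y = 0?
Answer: -1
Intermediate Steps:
B(J, f) = 2*f/J (B(J, f) = (f + f)/(J + 0) = (2*f)/J = 2*f/J)
B(4, S(2, -1))**3 = (2*(-1*2)/4)**3 = (2*(-2)*(1/4))**3 = (-1)**3 = -1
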